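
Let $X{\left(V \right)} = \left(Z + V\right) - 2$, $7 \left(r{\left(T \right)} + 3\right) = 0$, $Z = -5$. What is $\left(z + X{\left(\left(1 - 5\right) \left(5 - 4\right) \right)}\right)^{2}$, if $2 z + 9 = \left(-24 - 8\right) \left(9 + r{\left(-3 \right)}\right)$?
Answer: $\frac{49729}{4} \approx 12432.0$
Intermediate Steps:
$r{\left(T \right)} = -3$ ($r{\left(T \right)} = -3 + \frac{1}{7} \cdot 0 = -3 + 0 = -3$)
$X{\left(V \right)} = -7 + V$ ($X{\left(V \right)} = \left(-5 + V\right) - 2 = -7 + V$)
$z = - \frac{201}{2}$ ($z = - \frac{9}{2} + \frac{\left(-24 - 8\right) \left(9 - 3\right)}{2} = - \frac{9}{2} + \frac{\left(-32\right) 6}{2} = - \frac{9}{2} + \frac{1}{2} \left(-192\right) = - \frac{9}{2} - 96 = - \frac{201}{2} \approx -100.5$)
$\left(z + X{\left(\left(1 - 5\right) \left(5 - 4\right) \right)}\right)^{2} = \left(- \frac{201}{2} - \left(7 - \left(1 - 5\right) \left(5 - 4\right)\right)\right)^{2} = \left(- \frac{201}{2} - 11\right)^{2} = \left(- \frac{223}{2}\right)^{2} = \frac{49729}{4}$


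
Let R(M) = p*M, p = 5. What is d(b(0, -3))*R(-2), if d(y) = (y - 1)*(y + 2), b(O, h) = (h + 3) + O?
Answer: 20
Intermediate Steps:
b(O, h) = 3 + O + h (b(O, h) = (3 + h) + O = 3 + O + h)
R(M) = 5*M
d(y) = (-1 + y)*(2 + y)
d(b(0, -3))*R(-2) = (-2 + (3 + 0 - 3) + (3 + 0 - 3)²)*(5*(-2)) = (-2 + 0 + 0²)*(-10) = (-2 + 0 + 0)*(-10) = -2*(-10) = 20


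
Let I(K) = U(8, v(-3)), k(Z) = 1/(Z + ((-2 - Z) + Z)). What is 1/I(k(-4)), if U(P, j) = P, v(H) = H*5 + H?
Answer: ⅛ ≈ 0.12500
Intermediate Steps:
v(H) = 6*H (v(H) = 5*H + H = 6*H)
k(Z) = 1/(-2 + Z) (k(Z) = 1/(Z - 2) = 1/(-2 + Z))
I(K) = 8
1/I(k(-4)) = 1/8 = ⅛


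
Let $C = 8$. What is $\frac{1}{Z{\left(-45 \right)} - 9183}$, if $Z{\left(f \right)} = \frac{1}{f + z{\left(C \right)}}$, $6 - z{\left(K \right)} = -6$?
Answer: $- \frac{33}{303040} \approx -0.0001089$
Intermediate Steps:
$z{\left(K \right)} = 12$ ($z{\left(K \right)} = 6 - -6 = 6 + 6 = 12$)
$Z{\left(f \right)} = \frac{1}{12 + f}$ ($Z{\left(f \right)} = \frac{1}{f + 12} = \frac{1}{12 + f}$)
$\frac{1}{Z{\left(-45 \right)} - 9183} = \frac{1}{\frac{1}{12 - 45} - 9183} = \frac{1}{\frac{1}{-33} - 9183} = \frac{1}{- \frac{1}{33} - 9183} = \frac{1}{- \frac{303040}{33}} = - \frac{33}{303040}$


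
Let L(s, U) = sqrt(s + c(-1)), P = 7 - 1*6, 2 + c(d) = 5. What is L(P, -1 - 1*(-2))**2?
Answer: 4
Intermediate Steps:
c(d) = 3 (c(d) = -2 + 5 = 3)
P = 1 (P = 7 - 6 = 1)
L(s, U) = sqrt(3 + s) (L(s, U) = sqrt(s + 3) = sqrt(3 + s))
L(P, -1 - 1*(-2))**2 = (sqrt(3 + 1))**2 = (sqrt(4))**2 = 2**2 = 4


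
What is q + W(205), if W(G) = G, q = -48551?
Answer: -48346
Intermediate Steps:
q + W(205) = -48551 + 205 = -48346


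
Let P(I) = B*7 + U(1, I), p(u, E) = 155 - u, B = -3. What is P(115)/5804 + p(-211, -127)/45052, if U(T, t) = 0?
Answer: 294543/65370452 ≈ 0.0045058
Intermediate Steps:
P(I) = -21 (P(I) = -3*7 + 0 = -21 + 0 = -21)
P(115)/5804 + p(-211, -127)/45052 = -21/5804 + (155 - 1*(-211))/45052 = -21*1/5804 + (155 + 211)*(1/45052) = -21/5804 + 366*(1/45052) = -21/5804 + 183/22526 = 294543/65370452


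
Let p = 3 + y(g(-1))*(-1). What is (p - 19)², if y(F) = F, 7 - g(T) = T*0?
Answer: 529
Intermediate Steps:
g(T) = 7 (g(T) = 7 - T*0 = 7 - 1*0 = 7 + 0 = 7)
p = -4 (p = 3 + 7*(-1) = 3 - 7 = -4)
(p - 19)² = (-4 - 19)² = (-23)² = 529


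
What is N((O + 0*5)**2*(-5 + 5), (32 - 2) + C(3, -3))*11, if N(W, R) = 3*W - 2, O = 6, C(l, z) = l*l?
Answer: -22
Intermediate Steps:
C(l, z) = l**2
N(W, R) = -2 + 3*W
N((O + 0*5)**2*(-5 + 5), (32 - 2) + C(3, -3))*11 = (-2 + 3*((6 + 0*5)**2*(-5 + 5)))*11 = (-2 + 3*((6 + 0)**2*0))*11 = (-2 + 3*(6**2*0))*11 = (-2 + 3*(36*0))*11 = (-2 + 3*0)*11 = (-2 + 0)*11 = -2*11 = -22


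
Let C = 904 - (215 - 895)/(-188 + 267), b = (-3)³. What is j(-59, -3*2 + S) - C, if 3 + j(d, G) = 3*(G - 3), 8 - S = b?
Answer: -66171/79 ≈ -837.61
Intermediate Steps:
b = -27
S = 35 (S = 8 - 1*(-27) = 8 + 27 = 35)
j(d, G) = -12 + 3*G (j(d, G) = -3 + 3*(G - 3) = -3 + 3*(-3 + G) = -3 + (-9 + 3*G) = -12 + 3*G)
C = 72096/79 (C = 904 - (-680)/79 = 904 - 1*(-680/79) = 904 + 680/79 = 72096/79 ≈ 912.61)
j(-59, -3*2 + S) - C = (-12 + 3*(-3*2 + 35)) - 1*72096/79 = (-12 + 3*(-6 + 35)) - 72096/79 = (-12 + 3*29) - 72096/79 = (-12 + 87) - 72096/79 = 75 - 72096/79 = -66171/79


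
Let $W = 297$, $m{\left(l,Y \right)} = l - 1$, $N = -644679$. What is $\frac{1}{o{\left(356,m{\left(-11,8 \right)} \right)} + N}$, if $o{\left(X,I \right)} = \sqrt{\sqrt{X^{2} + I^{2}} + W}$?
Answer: $- \frac{1}{644679 - \sqrt{297 + 4 \sqrt{7930}}} \approx -1.5512 \cdot 10^{-6}$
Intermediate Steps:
$m{\left(l,Y \right)} = -1 + l$ ($m{\left(l,Y \right)} = l - 1 = -1 + l$)
$o{\left(X,I \right)} = \sqrt{297 + \sqrt{I^{2} + X^{2}}}$ ($o{\left(X,I \right)} = \sqrt{\sqrt{X^{2} + I^{2}} + 297} = \sqrt{\sqrt{I^{2} + X^{2}} + 297} = \sqrt{297 + \sqrt{I^{2} + X^{2}}}$)
$\frac{1}{o{\left(356,m{\left(-11,8 \right)} \right)} + N} = \frac{1}{\sqrt{297 + \sqrt{\left(-1 - 11\right)^{2} + 356^{2}}} - 644679} = \frac{1}{\sqrt{297 + \sqrt{\left(-12\right)^{2} + 126736}} - 644679} = \frac{1}{\sqrt{297 + \sqrt{144 + 126736}} - 644679} = \frac{1}{\sqrt{297 + \sqrt{126880}} - 644679} = \frac{1}{\sqrt{297 + 4 \sqrt{7930}} - 644679} = \frac{1}{-644679 + \sqrt{297 + 4 \sqrt{7930}}}$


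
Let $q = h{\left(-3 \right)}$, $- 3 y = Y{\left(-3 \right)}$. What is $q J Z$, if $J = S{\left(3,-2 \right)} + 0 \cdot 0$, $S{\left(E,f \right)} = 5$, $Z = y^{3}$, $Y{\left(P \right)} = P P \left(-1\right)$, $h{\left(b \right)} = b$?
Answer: $-405$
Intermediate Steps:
$Y{\left(P \right)} = - P^{2}$ ($Y{\left(P \right)} = P^{2} \left(-1\right) = - P^{2}$)
$y = 3$ ($y = - \frac{\left(-1\right) \left(-3\right)^{2}}{3} = - \frac{\left(-1\right) 9}{3} = \left(- \frac{1}{3}\right) \left(-9\right) = 3$)
$q = -3$
$Z = 27$ ($Z = 3^{3} = 27$)
$J = 5$ ($J = 5 + 0 \cdot 0 = 5 + 0 = 5$)
$q J Z = \left(-3\right) 5 \cdot 27 = \left(-15\right) 27 = -405$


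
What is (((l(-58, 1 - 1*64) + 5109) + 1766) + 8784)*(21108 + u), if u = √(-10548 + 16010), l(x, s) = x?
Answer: 329305908 + 15601*√5462 ≈ 3.3046e+8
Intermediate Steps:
u = √5462 ≈ 73.905
(((l(-58, 1 - 1*64) + 5109) + 1766) + 8784)*(21108 + u) = (((-58 + 5109) + 1766) + 8784)*(21108 + √5462) = ((5051 + 1766) + 8784)*(21108 + √5462) = (6817 + 8784)*(21108 + √5462) = 15601*(21108 + √5462) = 329305908 + 15601*√5462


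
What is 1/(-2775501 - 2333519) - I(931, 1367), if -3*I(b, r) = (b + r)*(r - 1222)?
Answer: 567458851399/5109020 ≈ 1.1107e+5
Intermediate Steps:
I(b, r) = -(-1222 + r)*(b + r)/3 (I(b, r) = -(b + r)*(r - 1222)/3 = -(b + r)*(-1222 + r)/3 = -(-1222 + r)*(b + r)/3)
1/(-2775501 - 2333519) - I(931, 1367) = 1/(-2775501 - 2333519) - (-1/3*1367**2 + (1222/3)*931 + (1222/3)*1367 - 1/3*931*1367) = 1/(-5109020) - (-1/3*1868689 + 1137682/3 + 1670474/3 - 1272677/3) = -1/5109020 - (-1868689/3 + 1137682/3 + 1670474/3 - 1272677/3) = -1/5109020 - 1*(-111070) = -1/5109020 + 111070 = 567458851399/5109020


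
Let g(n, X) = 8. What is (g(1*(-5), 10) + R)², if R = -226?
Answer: 47524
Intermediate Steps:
(g(1*(-5), 10) + R)² = (8 - 226)² = (-218)² = 47524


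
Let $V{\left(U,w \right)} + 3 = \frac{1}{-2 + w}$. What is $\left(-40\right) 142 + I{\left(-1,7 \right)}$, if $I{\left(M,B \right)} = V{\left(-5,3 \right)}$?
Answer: $-5682$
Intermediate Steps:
$V{\left(U,w \right)} = -3 + \frac{1}{-2 + w}$
$I{\left(M,B \right)} = -2$ ($I{\left(M,B \right)} = \frac{7 - 9}{-2 + 3} = \frac{7 - 9}{1} = 1 \left(-2\right) = -2$)
$\left(-40\right) 142 + I{\left(-1,7 \right)} = \left(-40\right) 142 - 2 = -5680 - 2 = -5682$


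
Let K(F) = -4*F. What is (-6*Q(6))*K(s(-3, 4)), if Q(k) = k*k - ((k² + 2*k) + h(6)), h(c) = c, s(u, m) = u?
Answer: 1296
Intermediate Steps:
Q(k) = -6 - 2*k (Q(k) = k*k - ((k² + 2*k) + 6) = k² - (6 + k² + 2*k) = k² + (-6 - k² - 2*k) = -6 - 2*k)
(-6*Q(6))*K(s(-3, 4)) = (-6*(-6 - 2*6))*(-4*(-3)) = -6*(-6 - 12)*12 = -6*(-18)*12 = 108*12 = 1296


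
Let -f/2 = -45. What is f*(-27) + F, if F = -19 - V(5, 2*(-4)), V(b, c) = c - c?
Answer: -2449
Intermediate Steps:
f = 90 (f = -2*(-45) = 90)
V(b, c) = 0
F = -19 (F = -19 - 1*0 = -19 + 0 = -19)
f*(-27) + F = 90*(-27) - 19 = -2430 - 19 = -2449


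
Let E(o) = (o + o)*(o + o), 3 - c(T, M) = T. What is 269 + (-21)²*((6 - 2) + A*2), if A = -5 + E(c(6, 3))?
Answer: 29375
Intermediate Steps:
c(T, M) = 3 - T
E(o) = 4*o² (E(o) = (2*o)*(2*o) = 4*o²)
A = 31 (A = -5 + 4*(3 - 1*6)² = -5 + 4*(3 - 6)² = -5 + 4*(-3)² = -5 + 4*9 = -5 + 36 = 31)
269 + (-21)²*((6 - 2) + A*2) = 269 + (-21)²*((6 - 2) + 31*2) = 269 + 441*(4 + 62) = 269 + 441*66 = 269 + 29106 = 29375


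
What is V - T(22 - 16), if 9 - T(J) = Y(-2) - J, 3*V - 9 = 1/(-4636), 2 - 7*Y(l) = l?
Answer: -1112647/97356 ≈ -11.429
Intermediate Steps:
Y(l) = 2/7 - l/7
V = 41723/13908 (V = 3 + (⅓)/(-4636) = 3 + (⅓)*(-1/4636) = 3 - 1/13908 = 41723/13908 ≈ 2.9999)
T(J) = 59/7 + J (T(J) = 9 - ((2/7 - ⅐*(-2)) - J) = 9 - ((2/7 + 2/7) - J) = 9 - (4/7 - J) = 9 + (-4/7 + J) = 59/7 + J)
V - T(22 - 16) = 41723/13908 - (59/7 + (22 - 16)) = 41723/13908 - (59/7 + 6) = 41723/13908 - 1*101/7 = 41723/13908 - 101/7 = -1112647/97356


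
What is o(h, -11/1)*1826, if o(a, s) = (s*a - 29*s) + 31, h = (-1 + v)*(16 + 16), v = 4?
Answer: -1289156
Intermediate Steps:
h = 96 (h = (-1 + 4)*(16 + 16) = 3*32 = 96)
o(a, s) = 31 - 29*s + a*s (o(a, s) = (a*s - 29*s) + 31 = (-29*s + a*s) + 31 = 31 - 29*s + a*s)
o(h, -11/1)*1826 = (31 - (-319)/1 + 96*(-11/1))*1826 = (31 - (-319) + 96*(-11*1))*1826 = (31 - 29*(-11) + 96*(-11))*1826 = (31 + 319 - 1056)*1826 = -706*1826 = -1289156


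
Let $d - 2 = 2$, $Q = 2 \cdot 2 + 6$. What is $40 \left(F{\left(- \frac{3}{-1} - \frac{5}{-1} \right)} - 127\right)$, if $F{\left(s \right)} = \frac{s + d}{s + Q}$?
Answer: $- \frac{15160}{3} \approx -5053.3$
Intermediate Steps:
$Q = 10$ ($Q = 4 + 6 = 10$)
$d = 4$ ($d = 2 + 2 = 4$)
$F{\left(s \right)} = \frac{4 + s}{10 + s}$ ($F{\left(s \right)} = \frac{s + 4}{s + 10} = \frac{4 + s}{10 + s}$)
$40 \left(F{\left(- \frac{3}{-1} - \frac{5}{-1} \right)} - 127\right) = 40 \left(\frac{4 - -8}{10 - -8} - 127\right) = 40 \left(\frac{4 + \left(3 + 5\right)}{10 + \left(3 + 5\right)} - 127\right) = 40 \left(\frac{4 + 8}{10 + 8} - 127\right) = 40 \left(\frac{1}{18} \cdot 12 - 127\right) = 40 \left(\frac{2}{3} - 127\right) = 40 \left(- \frac{379}{3}\right) = - \frac{15160}{3}$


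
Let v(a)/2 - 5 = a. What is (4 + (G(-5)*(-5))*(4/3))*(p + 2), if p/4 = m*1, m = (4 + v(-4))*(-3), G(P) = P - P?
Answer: -280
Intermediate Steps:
G(P) = 0
v(a) = 10 + 2*a
m = -18 (m = (4 + (10 + 2*(-4)))*(-3) = (4 + (10 - 8))*(-3) = (4 + 2)*(-3) = 6*(-3) = -18)
p = -72 (p = 4*(-18*1) = 4*(-18) = -72)
(4 + (G(-5)*(-5))*(4/3))*(p + 2) = (4 + (0*(-5))*(4/3))*(-72 + 2) = (4 + 0*(4*(⅓)))*(-70) = (4 + 0*(4/3))*(-70) = (4 + 0)*(-70) = 4*(-70) = -280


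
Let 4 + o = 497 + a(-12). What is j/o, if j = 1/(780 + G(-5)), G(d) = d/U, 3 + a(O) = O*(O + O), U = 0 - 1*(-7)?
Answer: 7/4243990 ≈ 1.6494e-6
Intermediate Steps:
U = 7 (U = 0 + 7 = 7)
a(O) = -3 + 2*O² (a(O) = -3 + O*(O + O) = -3 + O*(2*O) = -3 + 2*O²)
G(d) = d/7
j = 7/5455 (j = 1/(780 + (⅐)*(-5)) = 1/(780 - 5/7) = 1/(5455/7) = 7/5455 ≈ 0.0012832)
o = 778 (o = -4 + (497 + (-3 + 2*(-12)²)) = -4 + (497 + (-3 + 2*144)) = -4 + (497 + (-3 + 288)) = -4 + (497 + 285) = -4 + 782 = 778)
j/o = (7/5455)/778 = (7/5455)*(1/778) = 7/4243990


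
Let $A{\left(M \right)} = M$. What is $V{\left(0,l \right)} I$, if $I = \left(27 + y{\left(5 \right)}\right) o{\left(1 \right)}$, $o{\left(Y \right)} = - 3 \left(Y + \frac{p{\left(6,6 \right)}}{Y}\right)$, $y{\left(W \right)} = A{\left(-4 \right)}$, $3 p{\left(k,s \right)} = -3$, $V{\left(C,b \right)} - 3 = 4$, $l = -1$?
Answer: $0$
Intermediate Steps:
$V{\left(C,b \right)} = 7$ ($V{\left(C,b \right)} = 3 + 4 = 7$)
$p{\left(k,s \right)} = -1$ ($p{\left(k,s \right)} = \frac{1}{3} \left(-3\right) = -1$)
$y{\left(W \right)} = -4$
$o{\left(Y \right)} = - 3 Y + \frac{3}{Y}$ ($o{\left(Y \right)} = - 3 \left(Y - \frac{1}{Y}\right) = - 3 Y + \frac{3}{Y}$)
$I = 0$ ($I = \left(27 - 4\right) \left(\left(-3\right) 1 + \frac{3}{1}\right) = 23 \left(-3 + 3 \cdot 1\right) = 23 \left(-3 + 3\right) = 23 \cdot 0 = 0$)
$V{\left(0,l \right)} I = 7 \cdot 0 = 0$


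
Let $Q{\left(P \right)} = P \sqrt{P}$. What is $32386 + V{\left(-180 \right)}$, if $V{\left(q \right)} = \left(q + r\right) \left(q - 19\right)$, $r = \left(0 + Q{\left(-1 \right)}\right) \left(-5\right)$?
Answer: $68206 - 995 i \approx 68206.0 - 995.0 i$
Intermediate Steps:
$Q{\left(P \right)} = P^{\frac{3}{2}}$
$r = 5 i$ ($r = \left(0 + \left(-1\right)^{\frac{3}{2}}\right) \left(-5\right) = \left(0 - i\right) \left(-5\right) = - i \left(-5\right) = 5 i \approx 5.0 i$)
$V{\left(q \right)} = \left(-19 + q\right) \left(q + 5 i\right)$ ($V{\left(q \right)} = \left(q + 5 i\right) \left(q - 19\right) = \left(q + 5 i\right) \left(-19 + q\right) = \left(-19 + q\right) \left(q + 5 i\right)$)
$32386 + V{\left(-180 \right)} = 32386 - \left(-32400 + 95 i + 180 \left(-19 + 5 i\right)\right) = 32386 + \left(32400 - 95 i + \left(3420 - 900 i\right)\right) = 32386 + \left(35820 - 995 i\right) = 68206 - 995 i$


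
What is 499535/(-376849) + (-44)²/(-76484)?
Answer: -9734003651/7205729729 ≈ -1.3509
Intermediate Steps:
499535/(-376849) + (-44)²/(-76484) = 499535*(-1/376849) + 1936*(-1/76484) = -499535/376849 - 484/19121 = -9734003651/7205729729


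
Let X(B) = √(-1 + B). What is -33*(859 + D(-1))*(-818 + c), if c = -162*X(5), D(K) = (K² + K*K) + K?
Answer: 32409960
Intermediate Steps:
D(K) = K + 2*K² (D(K) = (K² + K²) + K = 2*K² + K = K + 2*K²)
c = -324 (c = -162*√(-1 + 5) = -162*√4 = -162*2 = -324)
-33*(859 + D(-1))*(-818 + c) = -33*(859 - (1 + 2*(-1)))*(-818 - 324) = -33*(859 - (1 - 2))*(-1142) = -33*(859 - 1*(-1))*(-1142) = -33*(859 + 1)*(-1142) = -28380*(-1142) = -33*(-982120) = 32409960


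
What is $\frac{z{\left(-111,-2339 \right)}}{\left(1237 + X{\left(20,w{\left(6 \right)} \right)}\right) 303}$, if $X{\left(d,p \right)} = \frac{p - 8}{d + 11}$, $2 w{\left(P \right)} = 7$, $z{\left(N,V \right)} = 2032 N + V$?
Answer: $- \frac{14129242}{23235555} \approx -0.60809$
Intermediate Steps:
$z{\left(N,V \right)} = V + 2032 N$
$w{\left(P \right)} = \frac{7}{2}$ ($w{\left(P \right)} = \frac{1}{2} \cdot 7 = \frac{7}{2}$)
$X{\left(d,p \right)} = \frac{-8 + p}{11 + d}$
$\frac{z{\left(-111,-2339 \right)}}{\left(1237 + X{\left(20,w{\left(6 \right)} \right)}\right) 303} = \frac{-2339 + 2032 \left(-111\right)}{\left(1237 + \frac{-8 + \frac{7}{2}}{11 + 20}\right) 303} = \frac{-2339 - 225552}{\left(1237 + \frac{1}{31} \left(- \frac{9}{2}\right)\right) 303} = - \frac{227891}{\left(1237 + \frac{1}{31} \left(- \frac{9}{2}\right)\right) 303} = - \frac{227891}{\left(1237 - \frac{9}{62}\right) 303} = - \frac{227891}{\frac{76685}{62} \cdot 303} = - \frac{227891}{\frac{23235555}{62}} = \left(-227891\right) \frac{62}{23235555} = - \frac{14129242}{23235555}$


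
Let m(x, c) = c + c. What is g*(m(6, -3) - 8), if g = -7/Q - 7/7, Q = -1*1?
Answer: -84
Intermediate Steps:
Q = -1
g = 6 (g = -7/(-1) - 7/7 = -7*(-1) - 7*⅐ = 7 - 1 = 6)
m(x, c) = 2*c
g*(m(6, -3) - 8) = 6*(2*(-3) - 8) = 6*(-6 - 8) = 6*(-14) = -84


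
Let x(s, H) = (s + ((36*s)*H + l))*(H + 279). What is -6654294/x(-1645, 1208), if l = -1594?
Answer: 6654294/106381465513 ≈ 6.2551e-5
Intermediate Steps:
x(s, H) = (279 + H)*(-1594 + s + 36*H*s) (x(s, H) = (s + ((36*s)*H - 1594))*(H + 279) = (s + (36*H*s - 1594))*(279 + H) = (s + (-1594 + 36*H*s))*(279 + H) = (-1594 + s + 36*H*s)*(279 + H) = (279 + H)*(-1594 + s + 36*H*s))
-6654294/x(-1645, 1208) = -6654294/(-444726 - 1594*1208 + 279*(-1645) + 36*(-1645)*1208**2 + 10045*1208*(-1645)) = -6654294/(-444726 - 1925552 - 458955 + 36*(-1645)*1459264 - 19961022200) = -6654294/(-444726 - 1925552 - 458955 - 86417614080 - 19961022200) = -6654294/(-106381465513) = -6654294*(-1/106381465513) = 6654294/106381465513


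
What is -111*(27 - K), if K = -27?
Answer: -5994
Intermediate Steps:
-111*(27 - K) = -111*(27 - 1*(-27)) = -111*(27 + 27) = -111*54 = -5994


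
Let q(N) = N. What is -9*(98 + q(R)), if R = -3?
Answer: -855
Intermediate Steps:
-9*(98 + q(R)) = -9*(98 - 3) = -9*95 = -855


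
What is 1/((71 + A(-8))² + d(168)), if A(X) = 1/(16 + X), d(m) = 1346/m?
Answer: 1344/6809749 ≈ 0.00019736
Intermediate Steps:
1/((71 + A(-8))² + d(168)) = 1/((71 + 1/(16 - 8))² + 1346/168) = 1/((71 + 1/8)² + 1346*(1/168)) = 1/((71 + ⅛)² + 673/84) = 1/((569/8)² + 673/84) = 1/(323761/64 + 673/84) = 1/(6809749/1344) = 1344/6809749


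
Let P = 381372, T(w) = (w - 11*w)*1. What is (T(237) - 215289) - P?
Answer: -599031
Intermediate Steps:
T(w) = -10*w (T(w) = -10*w*1 = -10*w)
(T(237) - 215289) - P = (-10*237 - 215289) - 1*381372 = (-2370 - 215289) - 381372 = -217659 - 381372 = -599031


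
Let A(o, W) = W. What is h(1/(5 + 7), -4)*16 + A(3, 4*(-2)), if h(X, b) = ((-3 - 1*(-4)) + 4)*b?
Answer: -328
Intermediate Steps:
h(X, b) = 5*b (h(X, b) = ((-3 + 4) + 4)*b = (1 + 4)*b = 5*b)
h(1/(5 + 7), -4)*16 + A(3, 4*(-2)) = (5*(-4))*16 + 4*(-2) = -20*16 - 8 = -320 - 8 = -328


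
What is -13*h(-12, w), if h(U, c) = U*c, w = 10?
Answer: 1560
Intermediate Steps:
-13*h(-12, w) = -(-156)*10 = -13*(-120) = 1560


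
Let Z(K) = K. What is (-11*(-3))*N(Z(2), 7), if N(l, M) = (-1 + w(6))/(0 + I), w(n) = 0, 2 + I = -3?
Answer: 33/5 ≈ 6.6000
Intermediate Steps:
I = -5 (I = -2 - 3 = -5)
N(l, M) = ⅕ (N(l, M) = (-1 + 0)/(0 - 5) = -1/(-5) = -1*(-⅕) = ⅕)
(-11*(-3))*N(Z(2), 7) = -11*(-3)*(⅕) = 33*(⅕) = 33/5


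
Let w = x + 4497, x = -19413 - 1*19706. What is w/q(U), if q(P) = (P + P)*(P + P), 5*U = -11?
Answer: -432775/242 ≈ -1788.3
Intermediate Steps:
x = -39119 (x = -19413 - 19706 = -39119)
U = -11/5 (U = (⅕)*(-11) = -11/5 ≈ -2.2000)
q(P) = 4*P² (q(P) = (2*P)*(2*P) = 4*P²)
w = -34622 (w = -39119 + 4497 = -34622)
w/q(U) = -34622/(4*(-11/5)²) = -34622/(4*(121/25)) = -34622/484/25 = -34622*25/484 = -432775/242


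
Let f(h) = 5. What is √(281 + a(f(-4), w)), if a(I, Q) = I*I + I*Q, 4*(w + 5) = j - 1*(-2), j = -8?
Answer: √1094/2 ≈ 16.538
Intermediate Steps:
w = -13/2 (w = -5 + (-8 - 1*(-2))/4 = -5 + (-8 + 2)/4 = -5 + (¼)*(-6) = -5 - 3/2 = -13/2 ≈ -6.5000)
a(I, Q) = I² + I*Q
√(281 + a(f(-4), w)) = √(281 + 5*(5 - 13/2)) = √(281 + 5*(-3/2)) = √(281 - 15/2) = √(547/2) = √1094/2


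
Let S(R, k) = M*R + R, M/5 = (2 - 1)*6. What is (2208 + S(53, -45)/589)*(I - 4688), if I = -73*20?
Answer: -258246740/19 ≈ -1.3592e+7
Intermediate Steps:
M = 30 (M = 5*((2 - 1)*6) = 5*(1*6) = 5*6 = 30)
S(R, k) = 31*R (S(R, k) = 30*R + R = 31*R)
I = -1460
(2208 + S(53, -45)/589)*(I - 4688) = (2208 + (31*53)/589)*(-1460 - 4688) = (2208 + 1643*(1/589))*(-6148) = (2208 + 53/19)*(-6148) = (42005/19)*(-6148) = -258246740/19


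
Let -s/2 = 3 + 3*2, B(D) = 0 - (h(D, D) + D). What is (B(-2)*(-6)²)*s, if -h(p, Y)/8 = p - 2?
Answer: 19440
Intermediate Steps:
h(p, Y) = 16 - 8*p (h(p, Y) = -8*(p - 2) = -8*(-2 + p) = 16 - 8*p)
B(D) = -16 + 7*D (B(D) = 0 - ((16 - 8*D) + D) = 0 - (16 - 7*D) = 0 + (-16 + 7*D) = -16 + 7*D)
s = -18 (s = -2*(3 + 3*2) = -2*(3 + 6) = -2*9 = -18)
(B(-2)*(-6)²)*s = ((-16 + 7*(-2))*(-6)²)*(-18) = ((-16 - 14)*36)*(-18) = -30*36*(-18) = -1080*(-18) = 19440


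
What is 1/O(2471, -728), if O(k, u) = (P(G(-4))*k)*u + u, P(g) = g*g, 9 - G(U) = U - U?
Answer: -1/145710656 ≈ -6.8629e-9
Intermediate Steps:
G(U) = 9 (G(U) = 9 - (U - U) = 9 - 1*0 = 9 + 0 = 9)
P(g) = g²
O(k, u) = u + 81*k*u (O(k, u) = (9²*k)*u + u = (81*k)*u + u = 81*k*u + u = u + 81*k*u)
1/O(2471, -728) = 1/(-728*(1 + 81*2471)) = 1/(-728*(1 + 200151)) = 1/(-728*200152) = 1/(-145710656) = -1/145710656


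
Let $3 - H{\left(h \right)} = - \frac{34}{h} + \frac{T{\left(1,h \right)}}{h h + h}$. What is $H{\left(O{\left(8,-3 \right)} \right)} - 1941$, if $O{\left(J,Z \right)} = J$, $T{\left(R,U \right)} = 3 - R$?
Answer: $- \frac{17404}{9} \approx -1933.8$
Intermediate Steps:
$H{\left(h \right)} = 3 - \frac{2}{h + h^{2}} + \frac{34}{h}$ ($H{\left(h \right)} = 3 - \left(- \frac{34}{h} + \frac{3 - 1}{h h + h}\right) = 3 - \left(- \frac{34}{h} + \frac{3 - 1}{h^{2} + h}\right) = 3 - \left(- \frac{34}{h} + \frac{2}{h + h^{2}}\right) = 3 - \frac{2}{h + h^{2}} + \frac{34}{h}$)
$H{\left(O{\left(8,-3 \right)} \right)} - 1941 = \frac{32 + 3 \cdot 8^{2} + 37 \cdot 8}{8 \left(1 + 8\right)} - 1941 = \frac{32 + 3 \cdot 64 + 296}{8 \cdot 9} - 1941 = \frac{1}{8} \cdot \frac{1}{9} \left(32 + 192 + 296\right) - 1941 = \frac{1}{8} \cdot \frac{1}{9} \cdot 520 - 1941 = \frac{65}{9} - 1941 = - \frac{17404}{9}$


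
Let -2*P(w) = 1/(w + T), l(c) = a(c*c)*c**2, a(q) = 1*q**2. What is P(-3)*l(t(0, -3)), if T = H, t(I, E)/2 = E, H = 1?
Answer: 11664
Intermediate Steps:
t(I, E) = 2*E
T = 1
a(q) = q**2
l(c) = c**6 (l(c) = (c*c)**2*c**2 = (c**2)**2*c**2 = c**4*c**2 = c**6)
P(w) = -1/(2*(1 + w)) (P(w) = -1/(2*(w + 1)) = -1/(2*(1 + w)))
P(-3)*l(t(0, -3)) = (-1/(2 + 2*(-3)))*(2*(-3))**6 = -1/(2 - 6)*(-6)**6 = -1/(-4)*46656 = -1*(-1/4)*46656 = (1/4)*46656 = 11664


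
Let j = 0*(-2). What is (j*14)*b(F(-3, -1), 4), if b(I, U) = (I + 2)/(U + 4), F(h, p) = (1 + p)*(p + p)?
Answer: 0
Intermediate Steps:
F(h, p) = 2*p*(1 + p) (F(h, p) = (1 + p)*(2*p) = 2*p*(1 + p))
b(I, U) = (2 + I)/(4 + U)
j = 0
(j*14)*b(F(-3, -1), 4) = (0*14)*((2 + 2*(-1)*(1 - 1))/(4 + 4)) = 0*((2 + 2*(-1)*0)/8) = 0*((2 + 0)/8) = 0*((1/8)*2) = 0*(1/4) = 0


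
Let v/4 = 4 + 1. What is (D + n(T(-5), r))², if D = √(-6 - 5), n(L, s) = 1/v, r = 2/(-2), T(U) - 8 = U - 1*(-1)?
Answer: -4399/400 + I*√11/10 ≈ -10.997 + 0.33166*I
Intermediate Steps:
T(U) = 9 + U (T(U) = 8 + (U - 1*(-1)) = 8 + (U + 1) = 8 + (1 + U) = 9 + U)
r = -1 (r = 2*(-½) = -1)
v = 20 (v = 4*(4 + 1) = 4*5 = 20)
n(L, s) = 1/20
D = I*√11 (D = √(-11) = I*√11 ≈ 3.3166*I)
(D + n(T(-5), r))² = (I*√11 + 1/20)² = (1/20 + I*√11)²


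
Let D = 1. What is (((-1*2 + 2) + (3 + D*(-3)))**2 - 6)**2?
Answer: 36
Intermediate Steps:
(((-1*2 + 2) + (3 + D*(-3)))**2 - 6)**2 = (((-1*2 + 2) + (3 + 1*(-3)))**2 - 6)**2 = (((-2 + 2) + (3 - 3))**2 - 6)**2 = ((0 + 0)**2 - 6)**2 = (0**2 - 6)**2 = (0 - 6)**2 = (-6)**2 = 36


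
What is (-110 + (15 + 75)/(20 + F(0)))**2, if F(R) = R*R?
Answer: 44521/4 ≈ 11130.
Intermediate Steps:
F(R) = R**2
(-110 + (15 + 75)/(20 + F(0)))**2 = (-110 + (15 + 75)/(20 + 0**2))**2 = (-110 + 90/(20 + 0))**2 = (-110 + 90/20)**2 = (-110 + 90*(1/20))**2 = (-110 + 9/2)**2 = (-211/2)**2 = 44521/4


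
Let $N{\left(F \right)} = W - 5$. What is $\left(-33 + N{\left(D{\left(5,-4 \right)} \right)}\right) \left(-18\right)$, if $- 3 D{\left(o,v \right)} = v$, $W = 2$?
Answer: $648$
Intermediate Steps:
$D{\left(o,v \right)} = - \frac{v}{3}$
$N{\left(F \right)} = -3$ ($N{\left(F \right)} = 2 - 5 = -3$)
$\left(-33 + N{\left(D{\left(5,-4 \right)} \right)}\right) \left(-18\right) = \left(-33 - 3\right) \left(-18\right) = \left(-36\right) \left(-18\right) = 648$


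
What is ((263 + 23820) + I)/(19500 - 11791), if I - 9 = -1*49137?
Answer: -25045/7709 ≈ -3.2488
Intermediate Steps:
I = -49128 (I = 9 - 1*49137 = 9 - 49137 = -49128)
((263 + 23820) + I)/(19500 - 11791) = ((263 + 23820) - 49128)/(19500 - 11791) = (24083 - 49128)/7709 = -25045*1/7709 = -25045/7709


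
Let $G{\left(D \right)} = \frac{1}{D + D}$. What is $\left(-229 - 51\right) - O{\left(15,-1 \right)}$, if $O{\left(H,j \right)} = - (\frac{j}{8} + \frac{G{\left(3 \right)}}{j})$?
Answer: $- \frac{6727}{24} \approx -280.29$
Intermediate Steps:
$G{\left(D \right)} = \frac{1}{2 D}$
$O{\left(H,j \right)} = - \frac{1}{6 j} - \frac{j}{8}$ ($O{\left(H,j \right)} = - (\frac{j}{8} + \frac{\frac{1}{2} \cdot \frac{1}{3}}{j}) = - (j \frac{1}{8} + \frac{\frac{1}{2} \cdot \frac{1}{3}}{j}) = - (\frac{j}{8} + \frac{1}{6 j}) = - (\frac{1}{6 j} + \frac{j}{8}) = - \frac{1}{6 j} - \frac{j}{8}$)
$\left(-229 - 51\right) - O{\left(15,-1 \right)} = \left(-229 - 51\right) - \left(- \frac{1}{6 \left(-1\right)} - - \frac{1}{8}\right) = \left(-229 - 51\right) - \left(\left(- \frac{1}{6}\right) \left(-1\right) + \frac{1}{8}\right) = -280 - \left(\frac{1}{6} + \frac{1}{8}\right) = -280 - \frac{7}{24} = - \frac{6727}{24}$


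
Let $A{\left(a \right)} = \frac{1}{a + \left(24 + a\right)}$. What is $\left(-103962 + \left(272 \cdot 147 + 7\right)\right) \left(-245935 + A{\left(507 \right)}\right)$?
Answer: $\frac{16330550720659}{1038} \approx 1.5733 \cdot 10^{10}$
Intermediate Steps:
$A{\left(a \right)} = \frac{1}{24 + 2 a}$
$\left(-103962 + \left(272 \cdot 147 + 7\right)\right) \left(-245935 + A{\left(507 \right)}\right) = \left(-103962 + \left(272 \cdot 147 + 7\right)\right) \left(-245935 + \frac{1}{2 \left(12 + 507\right)}\right) = \left(-103962 + \left(39984 + 7\right)\right) \left(-245935 + \frac{1}{2 \cdot 519}\right) = \left(-103962 + 39991\right) \left(-245935 + \frac{1}{2} \cdot \frac{1}{519}\right) = - 63971 \left(-245935 + \frac{1}{1038}\right) = \left(-63971\right) \left(- \frac{255280529}{1038}\right) = \frac{16330550720659}{1038}$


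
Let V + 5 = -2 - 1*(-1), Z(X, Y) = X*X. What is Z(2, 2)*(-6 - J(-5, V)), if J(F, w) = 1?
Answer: -28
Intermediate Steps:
Z(X, Y) = X²
V = -6 (V = -5 + (-2 - 1*(-1)) = -5 + (-2 + 1) = -5 - 1 = -6)
Z(2, 2)*(-6 - J(-5, V)) = 2²*(-6 - 1*1) = 4*(-6 - 1) = 4*(-7) = -28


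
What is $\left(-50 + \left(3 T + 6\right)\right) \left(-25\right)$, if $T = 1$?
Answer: $1025$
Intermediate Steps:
$\left(-50 + \left(3 T + 6\right)\right) \left(-25\right) = \left(-50 + \left(3 \cdot 1 + 6\right)\right) \left(-25\right) = \left(-50 + \left(3 + 6\right)\right) \left(-25\right) = \left(-50 + 9\right) \left(-25\right) = \left(-41\right) \left(-25\right) = 1025$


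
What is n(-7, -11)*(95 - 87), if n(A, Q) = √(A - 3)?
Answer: 8*I*√10 ≈ 25.298*I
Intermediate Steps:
n(A, Q) = √(-3 + A)
n(-7, -11)*(95 - 87) = √(-3 - 7)*(95 - 87) = √(-10)*8 = (I*√10)*8 = 8*I*√10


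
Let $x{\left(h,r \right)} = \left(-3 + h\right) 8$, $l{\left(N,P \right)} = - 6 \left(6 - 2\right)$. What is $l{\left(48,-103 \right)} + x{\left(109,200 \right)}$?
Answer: $824$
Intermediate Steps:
$l{\left(N,P \right)} = -24$ ($l{\left(N,P \right)} = \left(-6\right) 4 = -24$)
$x{\left(h,r \right)} = -24 + 8 h$
$l{\left(48,-103 \right)} + x{\left(109,200 \right)} = -24 + \left(-24 + 8 \cdot 109\right) = -24 + \left(-24 + 872\right) = -24 + 848 = 824$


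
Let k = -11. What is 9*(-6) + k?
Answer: -65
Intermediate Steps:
9*(-6) + k = 9*(-6) - 11 = -54 - 11 = -65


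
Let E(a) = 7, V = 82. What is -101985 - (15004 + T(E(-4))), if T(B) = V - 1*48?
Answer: -117023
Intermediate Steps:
T(B) = 34 (T(B) = 82 - 1*48 = 82 - 48 = 34)
-101985 - (15004 + T(E(-4))) = -101985 - (15004 + 34) = -101985 - 1*15038 = -101985 - 15038 = -117023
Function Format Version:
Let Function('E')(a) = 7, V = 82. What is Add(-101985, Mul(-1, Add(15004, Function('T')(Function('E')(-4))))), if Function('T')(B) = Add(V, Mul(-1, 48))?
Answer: -117023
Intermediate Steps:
Function('T')(B) = 34 (Function('T')(B) = Add(82, Mul(-1, 48)) = Add(82, -48) = 34)
Add(-101985, Mul(-1, Add(15004, Function('T')(Function('E')(-4))))) = Add(-101985, Mul(-1, Add(15004, 34))) = Add(-101985, Mul(-1, 15038)) = Add(-101985, -15038) = -117023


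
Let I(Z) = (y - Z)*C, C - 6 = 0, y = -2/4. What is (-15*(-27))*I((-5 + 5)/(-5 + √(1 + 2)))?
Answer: -1215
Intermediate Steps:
y = -½ (y = -2*¼ = -½ ≈ -0.50000)
C = 6 (C = 6 + 0 = 6)
I(Z) = -3 - 6*Z (I(Z) = (-½ - Z)*6 = -3 - 6*Z)
(-15*(-27))*I((-5 + 5)/(-5 + √(1 + 2))) = (-15*(-27))*(-3 - 6*(-5 + 5)/(-5 + √(1 + 2))) = 405*(-3 - 0/(-5 + √3)) = 405*(-3 - 6*0) = 405*(-3 + 0) = 405*(-3) = -1215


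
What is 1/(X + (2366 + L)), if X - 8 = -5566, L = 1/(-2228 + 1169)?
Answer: -1059/3380329 ≈ -0.00031328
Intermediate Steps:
L = -1/1059 (L = 1/(-1059) = -1/1059 ≈ -0.00094429)
X = -5558 (X = 8 - 5566 = -5558)
1/(X + (2366 + L)) = 1/(-5558 + (2366 - 1/1059)) = 1/(-5558 + 2505593/1059) = 1/(-3380329/1059) = -1059/3380329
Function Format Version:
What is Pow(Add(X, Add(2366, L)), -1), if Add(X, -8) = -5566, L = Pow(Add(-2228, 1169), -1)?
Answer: Rational(-1059, 3380329) ≈ -0.00031328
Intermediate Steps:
L = Rational(-1, 1059) (L = Pow(-1059, -1) = Rational(-1, 1059) ≈ -0.00094429)
X = -5558 (X = Add(8, -5566) = -5558)
Pow(Add(X, Add(2366, L)), -1) = Pow(Add(-5558, Add(2366, Rational(-1, 1059))), -1) = Pow(Add(-5558, Rational(2505593, 1059)), -1) = Pow(Rational(-3380329, 1059), -1) = Rational(-1059, 3380329)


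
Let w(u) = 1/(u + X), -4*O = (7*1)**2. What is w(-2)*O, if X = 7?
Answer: -49/20 ≈ -2.4500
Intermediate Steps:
O = -49/4 (O = -(7*1)**2/4 = -1/4*7**2 = -1/4*49 = -49/4 ≈ -12.250)
w(u) = 1/(7 + u) (w(u) = 1/(u + 7) = 1/(7 + u))
w(-2)*O = -49/4/(7 - 2) = -49/4/5 = (1/5)*(-49/4) = -49/20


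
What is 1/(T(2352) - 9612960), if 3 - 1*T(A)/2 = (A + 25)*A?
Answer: -1/20794362 ≈ -4.8090e-8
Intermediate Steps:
T(A) = 6 - 2*A*(25 + A) (T(A) = 6 - 2*(A + 25)*A = 6 - 2*(25 + A)*A = 6 - 2*A*(25 + A))
1/(T(2352) - 9612960) = 1/((6 - 50*2352 - 2*2352²) - 9612960) = 1/((6 - 117600 - 2*5531904) - 9612960) = 1/((6 - 117600 - 11063808) - 9612960) = 1/(-11181402 - 9612960) = 1/(-20794362) = -1/20794362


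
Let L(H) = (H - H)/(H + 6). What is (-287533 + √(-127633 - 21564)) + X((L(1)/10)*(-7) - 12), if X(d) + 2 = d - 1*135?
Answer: -287682 + I*√149197 ≈ -2.8768e+5 + 386.26*I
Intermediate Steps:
L(H) = 0 (L(H) = 0/(6 + H) = 0)
X(d) = -137 + d (X(d) = -2 + (d - 1*135) = -2 + (d - 135) = -2 + (-135 + d) = -137 + d)
(-287533 + √(-127633 - 21564)) + X((L(1)/10)*(-7) - 12) = (-287533 + √(-127633 - 21564)) + (-137 + ((0/10)*(-7) - 12)) = (-287533 + √(-149197)) + (-137 + ((0*(⅒))*(-7) - 12)) = (-287533 + I*√149197) + (-137 + (0*(-7) - 12)) = (-287533 + I*√149197) + (-137 + (0 - 12)) = (-287533 + I*√149197) + (-137 - 12) = (-287533 + I*√149197) - 149 = -287682 + I*√149197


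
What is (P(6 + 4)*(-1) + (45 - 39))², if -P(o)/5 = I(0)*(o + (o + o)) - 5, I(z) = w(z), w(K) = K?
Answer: 361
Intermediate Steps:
I(z) = z
P(o) = 25 (P(o) = -5*(0*(o + (o + o)) - 5) = -5*(0*(o + 2*o) - 5) = -5*(0*(3*o) - 5) = -5*(0 - 5) = -5*(-5) = 25)
(P(6 + 4)*(-1) + (45 - 39))² = (25*(-1) + (45 - 39))² = (-25 + 6)² = (-19)² = 361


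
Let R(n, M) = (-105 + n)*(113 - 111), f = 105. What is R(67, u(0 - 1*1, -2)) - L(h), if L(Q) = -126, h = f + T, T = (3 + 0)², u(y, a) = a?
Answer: 50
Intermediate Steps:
T = 9 (T = 3² = 9)
R(n, M) = -210 + 2*n (R(n, M) = (-105 + n)*2 = -210 + 2*n)
h = 114 (h = 105 + 9 = 114)
R(67, u(0 - 1*1, -2)) - L(h) = (-210 + 2*67) - 1*(-126) = (-210 + 134) + 126 = -76 + 126 = 50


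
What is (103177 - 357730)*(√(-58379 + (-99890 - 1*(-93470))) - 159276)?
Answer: 40544183628 - 254553*I*√64799 ≈ 4.0544e+10 - 6.4798e+7*I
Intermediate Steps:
(103177 - 357730)*(√(-58379 + (-99890 - 1*(-93470))) - 159276) = -254553*(√(-58379 + (-99890 + 93470)) - 159276) = -254553*(√(-58379 - 6420) - 159276) = -254553*(√(-64799) - 159276) = -254553*(I*√64799 - 159276) = -254553*(-159276 + I*√64799) = 40544183628 - 254553*I*√64799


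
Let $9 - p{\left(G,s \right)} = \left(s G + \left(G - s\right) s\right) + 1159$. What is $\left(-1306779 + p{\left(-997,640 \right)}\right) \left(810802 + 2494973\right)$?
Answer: $1249024274025$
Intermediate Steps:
$p{\left(G,s \right)} = -1150 - G s - s \left(G - s\right)$ ($p{\left(G,s \right)} = 9 - \left(\left(s G + \left(G - s\right) s\right) + 1159\right) = 9 - \left(\left(G s + s \left(G - s\right)\right) + 1159\right) = 9 - \left(1159 + G s + s \left(G - s\right)\right) = -1150 - G s - s \left(G - s\right)$)
$\left(-1306779 + p{\left(-997,640 \right)}\right) \left(810802 + 2494973\right) = \left(-1306779 - \left(1150 - 1276160 - 409600\right)\right) \left(810802 + 2494973\right) = \left(-1306779 + \left(-1150 + 409600 + 1276160\right)\right) 3305775 = \left(-1306779 + 1684610\right) 3305775 = 377831 \cdot 3305775 = 1249024274025$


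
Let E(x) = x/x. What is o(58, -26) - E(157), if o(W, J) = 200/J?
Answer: -113/13 ≈ -8.6923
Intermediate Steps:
E(x) = 1
o(58, -26) - E(157) = 200/(-26) - 1*1 = 200*(-1/26) - 1 = -100/13 - 1 = -113/13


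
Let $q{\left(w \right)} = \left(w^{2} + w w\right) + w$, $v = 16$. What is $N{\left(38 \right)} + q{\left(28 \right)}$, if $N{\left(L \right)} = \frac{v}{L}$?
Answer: $\frac{30332}{19} \approx 1596.4$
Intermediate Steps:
$q{\left(w \right)} = w + 2 w^{2}$ ($q{\left(w \right)} = \left(w^{2} + w^{2}\right) + w = 2 w^{2} + w = w + 2 w^{2}$)
$N{\left(L \right)} = \frac{16}{L}$
$N{\left(38 \right)} + q{\left(28 \right)} = \frac{16}{38} + 28 \left(1 + 2 \cdot 28\right) = 16 \cdot \frac{1}{38} + 28 \left(1 + 56\right) = \frac{8}{19} + 28 \cdot 57 = \frac{8}{19} + 1596 = \frac{30332}{19}$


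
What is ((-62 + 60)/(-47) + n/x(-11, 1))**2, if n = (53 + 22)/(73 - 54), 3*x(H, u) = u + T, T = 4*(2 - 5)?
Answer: 103164649/96491329 ≈ 1.0692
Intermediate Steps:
T = -12 (T = 4*(-3) = -12)
x(H, u) = -4 + u/3 (x(H, u) = (u - 12)/3 = (-12 + u)/3 = -4 + u/3)
n = 75/19 ≈ 3.9474
((-62 + 60)/(-47) + n/x(-11, 1))**2 = ((-62 + 60)/(-47) + 75/(19*(-4 + (1/3)*1)))**2 = (-2*(-1/47) + 75/(19*(-4 + 1/3)))**2 = (2/47 + 75/(19*(-11/3)))**2 = (2/47 + (75/19)*(-3/11))**2 = (2/47 - 225/209)**2 = (-10157/9823)**2 = 103164649/96491329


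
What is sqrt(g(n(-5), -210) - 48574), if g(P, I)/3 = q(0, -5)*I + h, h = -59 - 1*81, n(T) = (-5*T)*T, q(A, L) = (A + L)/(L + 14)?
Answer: 2*I*sqrt(12161) ≈ 220.55*I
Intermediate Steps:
q(A, L) = (A + L)/(14 + L)
n(T) = -5*T**2
h = -140 (h = -59 - 81 = -140)
g(P, I) = -420 - 5*I/3 (g(P, I) = 3*(((0 - 5)/(14 - 5))*I - 140) = 3*((-5/9)*I - 140) = 3*(((1/9)*(-5))*I - 140) = 3*(-5*I/9 - 140) = 3*(-140 - 5*I/9) = -420 - 5*I/3)
sqrt(g(n(-5), -210) - 48574) = sqrt((-420 - 5/3*(-210)) - 48574) = sqrt((-420 + 350) - 48574) = sqrt(-70 - 48574) = sqrt(-48644) = 2*I*sqrt(12161)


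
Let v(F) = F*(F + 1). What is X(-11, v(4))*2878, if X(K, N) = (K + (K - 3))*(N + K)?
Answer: -647550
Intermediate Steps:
v(F) = F*(1 + F)
X(K, N) = (-3 + 2*K)*(K + N) (X(K, N) = (K + (-3 + K))*(K + N) = (-3 + 2*K)*(K + N))
X(-11, v(4))*2878 = (-3*(-11) - 12*(1 + 4) + 2*(-11)² + 2*(-11)*(4*(1 + 4)))*2878 = (33 - 12*5 + 2*121 + 2*(-11)*(4*5))*2878 = (33 - 3*20 + 242 + 2*(-11)*20)*2878 = (33 - 60 + 242 - 440)*2878 = -225*2878 = -647550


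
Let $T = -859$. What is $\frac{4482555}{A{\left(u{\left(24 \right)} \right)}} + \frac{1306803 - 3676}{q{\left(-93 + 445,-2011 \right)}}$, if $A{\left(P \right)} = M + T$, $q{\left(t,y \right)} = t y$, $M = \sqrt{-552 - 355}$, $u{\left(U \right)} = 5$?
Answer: $- \frac{681658577040679}{130741834784} - \frac{4482555 i \sqrt{907}}{738788} \approx -5213.8 - 182.73 i$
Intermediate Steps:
$M = i \sqrt{907}$ ($M = \sqrt{-907} = i \sqrt{907} \approx 30.116 i$)
$A{\left(P \right)} = -859 + i \sqrt{907}$ ($A{\left(P \right)} = i \sqrt{907} - 859 = -859 + i \sqrt{907}$)
$\frac{4482555}{A{\left(u{\left(24 \right)} \right)}} + \frac{1306803 - 3676}{q{\left(-93 + 445,-2011 \right)}} = \frac{4482555}{-859 + i \sqrt{907}} + \frac{1306803 - 3676}{\left(-93 + 445\right) \left(-2011\right)} = \frac{4482555}{-859 + i \sqrt{907}} + \frac{1303127}{352 \left(-2011\right)} = \frac{4482555}{-859 + i \sqrt{907}} + \frac{1303127}{-707872} = \frac{4482555}{-859 + i \sqrt{907}} + 1303127 \left(- \frac{1}{707872}\right) = \frac{4482555}{-859 + i \sqrt{907}} - \frac{1303127}{707872} = - \frac{1303127}{707872} + \frac{4482555}{-859 + i \sqrt{907}}$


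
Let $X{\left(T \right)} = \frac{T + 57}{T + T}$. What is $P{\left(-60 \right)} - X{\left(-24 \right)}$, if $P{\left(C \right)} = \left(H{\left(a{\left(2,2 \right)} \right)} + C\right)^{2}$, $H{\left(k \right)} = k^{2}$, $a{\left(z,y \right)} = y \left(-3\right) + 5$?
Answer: $\frac{55707}{16} \approx 3481.7$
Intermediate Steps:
$a{\left(z,y \right)} = 5 - 3 y$ ($a{\left(z,y \right)} = - 3 y + 5 = 5 - 3 y$)
$X{\left(T \right)} = \frac{57 + T}{2 T}$
$P{\left(C \right)} = \left(1 + C\right)^{2}$ ($P{\left(C \right)} = \left(\left(5 - 6\right)^{2} + C\right)^{2} = \left(\left(-1\right)^{2} + C\right)^{2} = \left(1 + C\right)^{2}$)
$P{\left(-60 \right)} - X{\left(-24 \right)} = \left(1 - 60\right)^{2} - \frac{57 - 24}{2 \left(-24\right)} = \left(-59\right)^{2} - \frac{1}{2} \left(- \frac{1}{24}\right) 33 = 3481 - - \frac{11}{16} = 3481 + \frac{11}{16} = \frac{55707}{16}$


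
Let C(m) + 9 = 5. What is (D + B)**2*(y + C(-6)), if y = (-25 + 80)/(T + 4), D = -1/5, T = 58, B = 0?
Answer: -193/1550 ≈ -0.12452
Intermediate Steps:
D = -1/5 (D = -1*1/5 = -1/5 ≈ -0.20000)
C(m) = -4 (C(m) = -9 + 5 = -4)
y = 55/62 (y = (-25 + 80)/(58 + 4) = 55/62 ≈ 0.88710)
(D + B)**2*(y + C(-6)) = (-1/5 + 0)**2*(55/62 - 4) = (-1/5)**2*(-193/62) = (1/25)*(-193/62) = -193/1550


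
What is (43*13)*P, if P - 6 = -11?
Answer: -2795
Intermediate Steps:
P = -5 (P = 6 - 11 = -5)
(43*13)*P = (43*13)*(-5) = 559*(-5) = -2795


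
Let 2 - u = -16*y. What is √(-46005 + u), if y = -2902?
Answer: I*√92435 ≈ 304.03*I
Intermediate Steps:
u = -46430 (u = 2 - (-16)*(-2902) = 2 - 1*46432 = 2 - 46432 = -46430)
√(-46005 + u) = √(-46005 - 46430) = √(-92435) = I*√92435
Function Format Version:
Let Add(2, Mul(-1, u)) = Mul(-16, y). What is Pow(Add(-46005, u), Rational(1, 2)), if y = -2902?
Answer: Mul(I, Pow(92435, Rational(1, 2))) ≈ Mul(304.03, I)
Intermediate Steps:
u = -46430 (u = Add(2, Mul(-1, Mul(-16, -2902))) = Add(2, Mul(-1, 46432)) = Add(2, -46432) = -46430)
Pow(Add(-46005, u), Rational(1, 2)) = Pow(Add(-46005, -46430), Rational(1, 2)) = Pow(-92435, Rational(1, 2)) = Mul(I, Pow(92435, Rational(1, 2)))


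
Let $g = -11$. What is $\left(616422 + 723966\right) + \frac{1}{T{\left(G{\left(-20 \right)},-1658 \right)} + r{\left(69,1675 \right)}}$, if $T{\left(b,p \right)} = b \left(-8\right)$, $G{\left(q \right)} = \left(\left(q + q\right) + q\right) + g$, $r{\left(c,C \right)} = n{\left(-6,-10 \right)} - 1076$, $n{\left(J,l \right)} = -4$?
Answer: $\frac{686278655}{512} \approx 1.3404 \cdot 10^{6}$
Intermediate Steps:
$r{\left(c,C \right)} = -1080$ ($r{\left(c,C \right)} = -4 - 1076 = -1080$)
$G{\left(q \right)} = -11 + 3 q$ ($G{\left(q \right)} = \left(\left(q + q\right) + q\right) - 11 = \left(2 q + q\right) - 11 = 3 q - 11 = -11 + 3 q$)
$T{\left(b,p \right)} = - 8 b$
$\left(616422 + 723966\right) + \frac{1}{T{\left(G{\left(-20 \right)},-1658 \right)} + r{\left(69,1675 \right)}} = \left(616422 + 723966\right) + \frac{1}{- 8 \left(-11 + 3 \left(-20\right)\right) - 1080} = 1340388 + \frac{1}{- 8 \left(-11 - 60\right) - 1080} = 1340388 + \frac{1}{\left(-8\right) \left(-71\right) - 1080} = 1340388 + \frac{1}{568 - 1080} = 1340388 + \frac{1}{-512} = 1340388 - \frac{1}{512} = \frac{686278655}{512}$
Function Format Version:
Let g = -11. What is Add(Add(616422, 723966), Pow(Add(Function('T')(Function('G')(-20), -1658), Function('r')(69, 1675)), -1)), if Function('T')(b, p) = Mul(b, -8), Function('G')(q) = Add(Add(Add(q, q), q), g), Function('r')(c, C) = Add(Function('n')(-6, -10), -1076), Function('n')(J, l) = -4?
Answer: Rational(686278655, 512) ≈ 1.3404e+6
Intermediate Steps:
Function('r')(c, C) = -1080 (Function('r')(c, C) = Add(-4, -1076) = -1080)
Function('G')(q) = Add(-11, Mul(3, q)) (Function('G')(q) = Add(Add(Add(q, q), q), -11) = Add(Add(Mul(2, q), q), -11) = Add(Mul(3, q), -11) = Add(-11, Mul(3, q)))
Function('T')(b, p) = Mul(-8, b)
Add(Add(616422, 723966), Pow(Add(Function('T')(Function('G')(-20), -1658), Function('r')(69, 1675)), -1)) = Add(Add(616422, 723966), Pow(Add(Mul(-8, Add(-11, Mul(3, -20))), -1080), -1)) = Add(1340388, Pow(Add(Mul(-8, Add(-11, -60)), -1080), -1)) = Add(1340388, Pow(Add(Mul(-8, -71), -1080), -1)) = Add(1340388, Pow(Add(568, -1080), -1)) = Add(1340388, Pow(-512, -1)) = Add(1340388, Rational(-1, 512)) = Rational(686278655, 512)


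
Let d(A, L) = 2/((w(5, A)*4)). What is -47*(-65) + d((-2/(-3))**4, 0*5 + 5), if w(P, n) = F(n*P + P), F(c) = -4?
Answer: 24439/8 ≈ 3054.9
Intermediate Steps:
w(P, n) = -4
d(A, L) = -1/8 (d(A, L) = 2/((-4*4)) = 2/(-16) = 2*(-1/16) = -1/8)
-47*(-65) + d((-2/(-3))**4, 0*5 + 5) = -47*(-65) - 1/8 = 3055 - 1/8 = 24439/8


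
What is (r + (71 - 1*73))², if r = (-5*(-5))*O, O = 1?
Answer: 529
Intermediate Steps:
r = 25 (r = -5*(-5)*1 = 25*1 = 25)
(r + (71 - 1*73))² = (25 + (71 - 1*73))² = (25 + (71 - 73))² = (25 - 2)² = 23² = 529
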